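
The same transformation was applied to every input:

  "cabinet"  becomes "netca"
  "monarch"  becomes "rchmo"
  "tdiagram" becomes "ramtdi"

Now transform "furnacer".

Each output is the input with this applied: move the last 3 characters to the front (rotate right by 3), then delete the last 2 characters.
"furnacer" → "cerfurna" → "cerfur".

cerfur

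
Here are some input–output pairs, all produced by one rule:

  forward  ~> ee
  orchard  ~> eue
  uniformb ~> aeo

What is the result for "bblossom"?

The pattern: shift every letter 13 places forward in the alphabet (wrapping around) — i.e. ROT13, then keep only the vowels.
Doing the same to "bblossom": "oo".

oo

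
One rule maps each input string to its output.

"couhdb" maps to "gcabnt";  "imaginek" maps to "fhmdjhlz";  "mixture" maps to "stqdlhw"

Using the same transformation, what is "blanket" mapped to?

Looking at the pairs, the operation is to move the first 3 characters to the end (rotate left by 3), then shift every letter 1 place backward in the alphabet (wrapping around).
Applying that to "blanket" gives "mjdsakz".

mjdsakz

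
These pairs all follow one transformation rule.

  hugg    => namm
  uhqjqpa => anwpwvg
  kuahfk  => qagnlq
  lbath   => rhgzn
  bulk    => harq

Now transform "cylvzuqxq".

The transformation: shift every letter 6 places forward in the alphabet (wrapping around).
Doing the same to "cylvzuqxq": "ierbfawdw".

ierbfawdw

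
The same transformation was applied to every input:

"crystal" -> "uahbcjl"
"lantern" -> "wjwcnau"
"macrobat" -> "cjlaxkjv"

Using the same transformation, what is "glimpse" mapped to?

The pattern: swap the first and last characters, then shift every letter 9 places forward in the alphabet (wrapping around).
For "glimpse", step one produces "elimpsg"; step two turns that into "nurvybp".

nurvybp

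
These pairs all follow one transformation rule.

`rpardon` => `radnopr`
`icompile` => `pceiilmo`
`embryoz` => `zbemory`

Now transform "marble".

Looking at the pairs, the operation is to sort the characters into alphabetical order, then move the last character to the front.
Working it through for "marble": intermediate "abelmr", final "rabelm".
(Check on "rpardon": → "adnoprr" → "radnopr" ✓)

rabelm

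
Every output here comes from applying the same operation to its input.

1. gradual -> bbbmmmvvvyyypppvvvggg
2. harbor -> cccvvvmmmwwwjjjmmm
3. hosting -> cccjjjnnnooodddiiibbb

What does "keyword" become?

fffzzztttrrrjjjmmmyyy

Looking at the pairs, the operation is to shift every letter 5 places backward in the alphabet (wrapping around), then repeat every character 3 times.
Starting from "keyword": after the first operation, "fztrjmy"; after the second, "fffzzztttrrrjjjmmmyyy".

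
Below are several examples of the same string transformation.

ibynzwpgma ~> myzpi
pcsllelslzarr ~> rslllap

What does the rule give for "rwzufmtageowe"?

The transformation: keep every other character starting from the first (positions 1st, 3rd, 5th, ...), then swap the first and last characters.
Applying that to "rwzufmtageowe" gives "ezftgor".

ezftgor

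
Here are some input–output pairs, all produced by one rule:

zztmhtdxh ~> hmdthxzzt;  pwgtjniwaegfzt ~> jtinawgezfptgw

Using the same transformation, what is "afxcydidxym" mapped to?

What's happening: move the first 3 characters to the end (rotate left by 3), then swap each adjacent pair of characters (1↔2, 3↔4, ...).
On "afxcydidxym": the first step gives "cydidxymafx", and the second then gives "ycidxdmyfax".

ycidxdmyfax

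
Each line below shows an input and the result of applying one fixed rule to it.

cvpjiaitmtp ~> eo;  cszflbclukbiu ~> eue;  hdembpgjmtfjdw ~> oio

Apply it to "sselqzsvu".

uuu

The transformation: shift every letter 2 places forward in the alphabet (wrapping around), then keep only the vowels.
Working it through for "sselqzsvu": intermediate "uugnsbuxw", final "uuu".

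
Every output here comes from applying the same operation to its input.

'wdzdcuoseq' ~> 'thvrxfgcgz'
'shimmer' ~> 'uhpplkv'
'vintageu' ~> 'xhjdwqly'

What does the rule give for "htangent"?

The transformation: reverse the string, then shift every letter 3 places forward in the alphabet (wrapping around).
Applying both steps to "htangent": "tnegnath", then "wqhjqdwk".

wqhjqdwk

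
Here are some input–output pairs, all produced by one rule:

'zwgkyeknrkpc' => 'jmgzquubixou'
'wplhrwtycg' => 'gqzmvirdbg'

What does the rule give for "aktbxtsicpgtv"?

Looking at the pairs, the operation is to take characters alternately from the front and the back (1st, last, 2nd, 2nd-last, ...), then shift every letter 10 places forward in the alphabet (wrapping around).
Applying that to "aktbxtsicpgtv" gives "kfuddqlzhmdsc".

kfuddqlzhmdsc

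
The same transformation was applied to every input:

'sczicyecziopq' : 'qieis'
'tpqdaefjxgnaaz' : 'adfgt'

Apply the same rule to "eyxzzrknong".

What's happening: keep one character in every 3, starting at position 1 (positions 1st, 4th, 7th, ...), then swap the first and last characters.
"eyxzzrknong" → "ezkn" → "nzke".

nzke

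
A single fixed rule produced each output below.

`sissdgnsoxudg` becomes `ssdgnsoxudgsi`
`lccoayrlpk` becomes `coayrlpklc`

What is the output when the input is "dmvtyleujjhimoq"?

vtyleujjhimoqdm

The transformation: move the first 2 characters to the end (rotate left by 2).
"dmvtyleujjhimoq" → "vtyleujjhimoqdm".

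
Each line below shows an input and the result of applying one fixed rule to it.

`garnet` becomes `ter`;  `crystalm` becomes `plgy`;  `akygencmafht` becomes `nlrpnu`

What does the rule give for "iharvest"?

vnif

The pattern: keep every other character starting from the first (positions 1st, 3rd, 5th, ...), then shift every letter 13 places forward in the alphabet (wrapping around) — i.e. ROT13.
For "iharvest", step one produces "iavs"; step two turns that into "vnif".
(Check on "akygencmafht": → "ayecah" → "nlrpnu" ✓)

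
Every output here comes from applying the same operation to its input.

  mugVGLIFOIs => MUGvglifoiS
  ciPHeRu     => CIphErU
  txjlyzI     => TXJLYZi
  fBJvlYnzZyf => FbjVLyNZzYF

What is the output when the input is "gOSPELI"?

Gospeli

The pattern: flip the case of every letter.
"gOSPELI" → "Gospeli".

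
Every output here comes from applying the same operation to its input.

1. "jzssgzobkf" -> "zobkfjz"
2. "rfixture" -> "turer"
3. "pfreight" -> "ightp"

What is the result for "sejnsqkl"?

The rule is to swap the front and back halves of the string, then delete the last 3 characters.
Working it through for "sejnsqkl": intermediate "sqklsejn", final "sqkls".

sqkls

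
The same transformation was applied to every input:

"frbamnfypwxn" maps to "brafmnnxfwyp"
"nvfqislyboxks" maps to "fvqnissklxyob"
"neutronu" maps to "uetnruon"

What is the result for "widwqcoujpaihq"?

The rule is to move the first 2 characters to the end (rotate left by 2), then take characters alternately from the front and the back (1st, last, 2nd, 2nd-last, ...).
Starting from "widwqcoujpaihq": after the first operation, "dwqcoujpaihqwi"; after the second, "diwwqqchoiuajp".

diwwqqchoiuajp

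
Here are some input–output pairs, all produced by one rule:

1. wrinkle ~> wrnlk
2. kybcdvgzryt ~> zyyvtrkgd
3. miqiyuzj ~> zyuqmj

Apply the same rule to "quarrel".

urrql

The transformation: sort the characters into reverse alphabetical order, then delete the last 2 characters.
Working it through for "quarrel": intermediate "urrqlea", final "urrql".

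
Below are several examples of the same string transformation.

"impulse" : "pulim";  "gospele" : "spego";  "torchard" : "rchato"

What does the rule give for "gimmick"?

mmigi

Looking at the pairs, the operation is to delete the last 2 characters, then move the first 2 characters to the end (rotate left by 2).
For "gimmick", step one produces "gimmi"; step two turns that into "mmigi".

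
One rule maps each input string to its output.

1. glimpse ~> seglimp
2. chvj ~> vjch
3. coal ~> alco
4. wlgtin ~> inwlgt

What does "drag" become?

agdr

The transformation: move the last 2 characters to the front (rotate right by 2).
On "drag" that produces "agdr".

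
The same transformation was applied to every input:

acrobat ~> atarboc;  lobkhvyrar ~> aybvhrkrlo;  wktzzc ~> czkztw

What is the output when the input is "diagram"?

aramdig

The pattern: sort the characters into alphabetical order, then take characters alternately from the front and the back (1st, last, 2nd, 2nd-last, ...).
"diagram" → "aadgimr" → "aramdig".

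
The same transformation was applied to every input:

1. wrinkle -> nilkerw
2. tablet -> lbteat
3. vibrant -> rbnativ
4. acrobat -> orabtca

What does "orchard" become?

The rule is to swap each adjacent pair of characters (1↔2, 3↔4, ...), then move the first 2 characters to the end (rotate left by 2).
So "orchard" becomes "hcradro".

hcradro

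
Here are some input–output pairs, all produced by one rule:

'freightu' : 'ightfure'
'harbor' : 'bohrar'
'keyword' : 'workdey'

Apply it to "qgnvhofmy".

vhofmqygn

In each case the input is transformed by: swap the first and last characters, then move the first 3 characters to the end (rotate left by 3).
Working it through for "qgnvhofmy": intermediate "ygnvhofmq", final "vhofmqygn".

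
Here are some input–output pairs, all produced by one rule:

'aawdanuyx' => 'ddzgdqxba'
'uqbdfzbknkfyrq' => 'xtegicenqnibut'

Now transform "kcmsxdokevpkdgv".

nfpvagrnhysngjy

In each case the input is transformed by: shift every letter 3 places forward in the alphabet (wrapping around).
Applying that to "kcmsxdokevpkdgv" gives "nfpvagrnhysngjy".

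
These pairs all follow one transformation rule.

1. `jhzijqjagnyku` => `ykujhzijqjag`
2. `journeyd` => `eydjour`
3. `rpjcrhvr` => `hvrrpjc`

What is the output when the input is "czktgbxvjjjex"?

Looking at the pairs, the operation is to move the last 3 characters to the front (rotate right by 3), then delete the last character.
Applying that to "czktgbxvjjjex" gives "jexczktgbxvj".
(Check on "rpjcrhvr": → "hvrrpjcr" → "hvrrpjc" ✓)

jexczktgbxvj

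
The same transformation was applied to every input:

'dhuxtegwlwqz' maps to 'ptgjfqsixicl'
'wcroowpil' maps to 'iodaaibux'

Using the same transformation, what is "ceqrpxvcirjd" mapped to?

In each case the input is transformed by: shift every letter 12 places forward in the alphabet (wrapping around).
So "ceqrpxvcirjd" becomes "oqcdbjhoudvp".

oqcdbjhoudvp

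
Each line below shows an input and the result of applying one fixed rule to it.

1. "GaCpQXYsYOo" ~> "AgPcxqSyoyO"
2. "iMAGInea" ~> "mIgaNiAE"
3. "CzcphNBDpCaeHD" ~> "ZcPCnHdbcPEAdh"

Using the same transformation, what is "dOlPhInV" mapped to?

oDpLiHvN

The transformation: flip the case of every letter, then swap each adjacent pair of characters (1↔2, 3↔4, ...).
On "dOlPhInV": the first step gives "DoLpHiNv", and the second then gives "oDpLiHvN".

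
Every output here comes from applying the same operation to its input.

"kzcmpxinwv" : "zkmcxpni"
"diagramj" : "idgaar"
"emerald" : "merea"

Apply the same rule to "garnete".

agnre

What's happening: delete the last 2 characters, then swap each adjacent pair of characters (1↔2, 3↔4, ...).
Starting from "garnete": after the first operation, "garne"; after the second, "agnre".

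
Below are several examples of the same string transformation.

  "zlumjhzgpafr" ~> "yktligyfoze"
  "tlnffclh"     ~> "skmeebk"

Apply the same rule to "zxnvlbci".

ywmukab

What's happening: shift every letter 1 place backward in the alphabet (wrapping around), then delete the last character.
Working it through for "zxnvlbci": intermediate "ywmukabh", final "ywmukab".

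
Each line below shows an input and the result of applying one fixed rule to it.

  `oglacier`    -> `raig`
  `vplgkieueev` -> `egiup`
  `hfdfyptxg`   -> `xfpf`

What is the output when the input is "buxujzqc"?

cuzu

In each case the input is transformed by: keep every other character starting from the second (positions 2nd, 4th, 6th, ...), then swap the first and last characters.
"buxujzqc" → "uuzc" → "cuzu".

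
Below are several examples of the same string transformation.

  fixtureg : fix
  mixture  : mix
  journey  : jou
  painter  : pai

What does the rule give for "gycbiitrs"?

The rule is to keep only the first 3 characters.
So "gycbiitrs" becomes "gyc".

gyc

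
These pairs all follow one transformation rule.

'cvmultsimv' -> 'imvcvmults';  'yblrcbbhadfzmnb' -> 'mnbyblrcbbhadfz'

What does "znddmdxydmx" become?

What's happening: move the last 3 characters to the front (rotate right by 3).
Applying that to "znddmdxydmx" gives "dmxznddmdxy".

dmxznddmdxy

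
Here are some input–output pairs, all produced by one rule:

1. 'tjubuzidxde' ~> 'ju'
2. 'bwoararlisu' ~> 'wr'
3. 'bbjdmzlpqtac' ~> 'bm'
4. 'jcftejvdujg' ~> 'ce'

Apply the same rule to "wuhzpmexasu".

In each case the input is transformed by: keep one character in every 3, starting at position 2 (positions 2nd, 5th, 8th, ...), then keep only the first 2 characters.
Working it through for "wuhzpmexasu": intermediate "upxu", final "up".

up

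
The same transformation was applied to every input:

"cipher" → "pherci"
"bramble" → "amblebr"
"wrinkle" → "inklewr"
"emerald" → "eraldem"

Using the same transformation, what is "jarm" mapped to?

In each case the input is transformed by: move the first 2 characters to the end (rotate left by 2).
For "jarm" the result is "rmja".

rmja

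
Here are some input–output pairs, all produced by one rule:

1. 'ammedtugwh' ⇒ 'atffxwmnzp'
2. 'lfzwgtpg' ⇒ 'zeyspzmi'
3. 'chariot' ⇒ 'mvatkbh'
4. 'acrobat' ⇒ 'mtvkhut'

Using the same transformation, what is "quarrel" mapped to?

ejntkkx

Each output is the input with this applied: move the last character to the front, then shift every letter 7 places backward in the alphabet (wrapping around).
So "quarrel" becomes "ejntkkx".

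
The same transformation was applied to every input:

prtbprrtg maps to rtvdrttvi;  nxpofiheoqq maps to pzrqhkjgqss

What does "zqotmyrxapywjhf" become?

The transformation: shift every letter 2 places forward in the alphabet (wrapping around).
"zqotmyrxapywjhf" → "bsqvoatzcrayljh".

bsqvoatzcrayljh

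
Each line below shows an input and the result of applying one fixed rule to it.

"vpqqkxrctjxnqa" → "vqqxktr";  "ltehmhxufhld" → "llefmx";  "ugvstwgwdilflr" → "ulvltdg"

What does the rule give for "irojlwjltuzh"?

In each case the input is transformed by: keep every other character starting from the first (positions 1st, 3rd, 5th, ...), then take characters alternately from the front and the back (1st, last, 2nd, 2nd-last, ...).
Working it through for "irojlwjltuzh": intermediate "ioljtz", final "izotlj".
(Check on "ugvstwgwdilflr": → "uvtgdll" → "ulvltdg" ✓)

izotlj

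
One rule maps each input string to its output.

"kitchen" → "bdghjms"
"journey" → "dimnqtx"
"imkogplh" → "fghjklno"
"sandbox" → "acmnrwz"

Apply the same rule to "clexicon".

bbdhkmnw

Looking at the pairs, the operation is to shift every letter 1 place backward in the alphabet (wrapping around), then sort the characters into alphabetical order.
Doing the same to "clexicon": "bbdhkmnw".
(Check on "imkogplh": → "hljnfokg" → "fghjklno" ✓)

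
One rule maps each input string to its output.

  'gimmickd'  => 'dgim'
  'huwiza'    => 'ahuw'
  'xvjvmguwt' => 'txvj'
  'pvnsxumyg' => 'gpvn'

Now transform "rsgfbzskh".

What's happening: move the first 3 characters to the end (rotate left by 3), then keep only the last 4 characters.
On "rsgfbzskh": the first step gives "fbzskhrsg", and the second then gives "hrsg".

hrsg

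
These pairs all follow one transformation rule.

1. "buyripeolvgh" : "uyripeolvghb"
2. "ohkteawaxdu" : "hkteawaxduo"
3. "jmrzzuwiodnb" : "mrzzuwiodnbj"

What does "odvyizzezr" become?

dvyizzezro

Rule — move the first character to the end.
Doing the same to "odvyizzezr": "dvyizzezro".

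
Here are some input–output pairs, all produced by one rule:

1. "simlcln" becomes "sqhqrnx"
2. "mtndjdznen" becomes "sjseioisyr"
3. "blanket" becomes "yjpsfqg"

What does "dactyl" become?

qdyhfi

Rule — reverse the string, then shift every letter 5 places forward in the alphabet (wrapping around).
"dactyl" → "lytcad" → "qdyhfi".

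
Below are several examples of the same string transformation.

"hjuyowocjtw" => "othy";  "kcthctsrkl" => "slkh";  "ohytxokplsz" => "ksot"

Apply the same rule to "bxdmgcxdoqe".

xqbm

What's happening: keep one character in every 3, starting at position 1 (positions 1st, 4th, 7th, ...), then swap the front and back halves of the string.
"bxdmgcxdoqe" → "bmxq" → "xqbm".
(Check on "kcthctsrkl": → "khsl" → "slkh" ✓)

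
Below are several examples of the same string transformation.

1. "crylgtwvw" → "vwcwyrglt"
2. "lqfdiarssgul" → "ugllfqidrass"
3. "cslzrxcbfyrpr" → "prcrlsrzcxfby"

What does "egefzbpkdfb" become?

fdebegzfpbk

The transformation: move the last 3 characters to the front (rotate right by 3), then swap each adjacent pair of characters (1↔2, 3↔4, ...).
Applying that to "egefzbpkdfb" gives "fdebegzfpbk".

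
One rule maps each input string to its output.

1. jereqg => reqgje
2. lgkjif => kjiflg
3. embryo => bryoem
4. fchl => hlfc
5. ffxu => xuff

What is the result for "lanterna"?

Each output is the input with this applied: move the first 2 characters to the end (rotate left by 2).
"lanterna" → "nternala".

nternala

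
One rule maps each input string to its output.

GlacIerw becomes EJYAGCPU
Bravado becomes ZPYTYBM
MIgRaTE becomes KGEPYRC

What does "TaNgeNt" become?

RYLECLR

The pattern: shift every letter 2 places backward in the alphabet (wrapping around), then convert every letter to uppercase.
Applying both steps to "TaNgeNt": "RyLecLr", then "RYLECLR".
(Check on "Bravado": → "Zpytybm" → "ZPYTYBM" ✓)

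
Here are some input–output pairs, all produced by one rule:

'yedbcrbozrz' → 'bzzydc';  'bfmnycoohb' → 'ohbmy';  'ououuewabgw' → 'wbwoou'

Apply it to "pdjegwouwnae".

What's happening: keep every other character starting from the first (positions 1st, 3rd, 5th, ...), then move the first 3 characters to the end (rotate left by 3).
Working it through for "pdjegwouwnae": intermediate "pjgowa", final "owapjg".

owapjg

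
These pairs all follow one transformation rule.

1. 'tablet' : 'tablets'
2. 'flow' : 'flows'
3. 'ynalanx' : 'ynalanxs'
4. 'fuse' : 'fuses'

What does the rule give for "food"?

foods

Rule — append "s".
On "food" that produces "foods".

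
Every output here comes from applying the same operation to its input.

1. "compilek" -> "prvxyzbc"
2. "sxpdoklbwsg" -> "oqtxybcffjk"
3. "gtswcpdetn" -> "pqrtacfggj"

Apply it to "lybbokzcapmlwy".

noopxyyzbcjllm

The pattern: sort the characters into alphabetical order, then shift every letter 13 places forward in the alphabet (wrapping around) — i.e. ROT13.
"lybbokzcapmlwy" → "abbckllmopwyyz" → "noopxyyzbcjllm".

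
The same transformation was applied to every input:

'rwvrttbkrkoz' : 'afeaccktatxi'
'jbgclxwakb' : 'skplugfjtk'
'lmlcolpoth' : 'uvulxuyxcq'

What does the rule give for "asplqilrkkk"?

jbyuzruattt

What's happening: shift every letter 9 places forward in the alphabet (wrapping around).
Doing the same to "asplqilrkkk": "jbyuzruattt".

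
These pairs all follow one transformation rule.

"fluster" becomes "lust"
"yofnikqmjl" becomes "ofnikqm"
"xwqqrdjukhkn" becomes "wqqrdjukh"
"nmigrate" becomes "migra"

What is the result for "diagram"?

The transformation: move the last 2 characters to the front (rotate right by 2), then delete the first 3 characters.
On "diagram": the first step gives "amdiagr", and the second then gives "iagr".

iagr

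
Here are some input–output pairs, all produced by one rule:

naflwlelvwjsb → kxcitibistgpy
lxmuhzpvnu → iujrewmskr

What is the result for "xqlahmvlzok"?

unixejsiwlh

What's happening: shift every letter 3 places backward in the alphabet (wrapping around).
Doing the same to "xqlahmvlzok": "unixejsiwlh".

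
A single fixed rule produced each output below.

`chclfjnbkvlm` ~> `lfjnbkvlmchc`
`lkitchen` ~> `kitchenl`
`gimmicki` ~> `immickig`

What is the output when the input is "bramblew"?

ramblewb

The rule is to swap the front and back halves of the string, then move the last 3 characters to the front (rotate right by 3).
On "bramblew": the first step gives "blewbram", and the second then gives "ramblewb".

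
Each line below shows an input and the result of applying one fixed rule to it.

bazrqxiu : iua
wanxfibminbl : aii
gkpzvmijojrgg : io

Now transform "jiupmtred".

eiu

The pattern: move the last 2 characters to the front (rotate right by 2), then keep only the vowels.
Applying that to "jiupmtred" gives "eiu".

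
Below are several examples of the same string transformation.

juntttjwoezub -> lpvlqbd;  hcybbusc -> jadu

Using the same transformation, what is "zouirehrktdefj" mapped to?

bwtjmfh

Looking at the pairs, the operation is to keep every other character starting from the first (positions 1st, 3rd, 5th, ...), then shift every letter 2 places forward in the alphabet (wrapping around).
Applying that to "zouirehrktdefj" gives "bwtjmfh".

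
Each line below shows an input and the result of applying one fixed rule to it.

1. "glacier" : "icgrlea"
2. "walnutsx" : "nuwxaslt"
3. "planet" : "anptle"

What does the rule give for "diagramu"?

grduimaa

What's happening: take characters alternately from the front and the back (1st, last, 2nd, 2nd-last, ...), then move the last 2 characters to the front (rotate right by 2).
Working it through for "diagramu": intermediate "duimaagr", final "grduimaa".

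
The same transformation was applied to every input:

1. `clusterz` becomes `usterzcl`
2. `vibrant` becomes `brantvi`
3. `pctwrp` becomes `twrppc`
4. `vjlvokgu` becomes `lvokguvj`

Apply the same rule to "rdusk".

uskrd

In each case the input is transformed by: move the first 2 characters to the end (rotate left by 2).
"rdusk" → "uskrd".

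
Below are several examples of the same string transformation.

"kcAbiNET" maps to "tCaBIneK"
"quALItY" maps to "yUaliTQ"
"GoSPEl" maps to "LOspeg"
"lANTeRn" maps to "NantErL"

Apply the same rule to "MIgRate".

Rule — swap the first and last characters, then flip the case of every letter.
Working it through for "MIgRate": intermediate "eIgRatM", final "EiGrATm".

EiGrATm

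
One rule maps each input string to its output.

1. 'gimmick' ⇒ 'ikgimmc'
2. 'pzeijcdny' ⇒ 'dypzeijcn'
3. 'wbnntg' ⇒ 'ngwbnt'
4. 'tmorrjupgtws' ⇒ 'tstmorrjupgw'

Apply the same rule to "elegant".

In each case the input is transformed by: move the last 2 characters to the front (rotate right by 2), then swap the first and last characters.
Starting from "elegant": after the first operation, "ntelega"; after the second, "atelegn".

atelegn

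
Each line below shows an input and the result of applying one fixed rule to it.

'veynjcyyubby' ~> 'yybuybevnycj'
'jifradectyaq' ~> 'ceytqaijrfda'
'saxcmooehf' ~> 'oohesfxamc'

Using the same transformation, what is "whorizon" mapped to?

Looking at the pairs, the operation is to swap the front and back halves of the string, then swap each adjacent pair of characters (1↔2, 3↔4, ...).
Working it through for "whorizon": intermediate "izonwhor", final "zinohwro".

zinohwro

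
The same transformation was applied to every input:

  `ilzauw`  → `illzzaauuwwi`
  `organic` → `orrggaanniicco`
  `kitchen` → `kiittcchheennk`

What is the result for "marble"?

maarrbblleem

The pattern: double every character, then move the first character to the end.
"marble" → "mmaarrbbllee" → "maarrbblleem".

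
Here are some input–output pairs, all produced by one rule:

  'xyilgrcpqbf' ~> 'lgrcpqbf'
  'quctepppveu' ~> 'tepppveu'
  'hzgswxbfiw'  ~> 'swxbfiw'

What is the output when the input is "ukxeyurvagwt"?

eyurvagwt

The rule is to delete the first 3 characters.
"ukxeyurvagwt" → "eyurvagwt".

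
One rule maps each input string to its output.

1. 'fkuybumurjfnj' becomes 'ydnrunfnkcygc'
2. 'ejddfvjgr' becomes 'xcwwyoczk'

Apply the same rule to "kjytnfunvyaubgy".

What's happening: shift every letter 7 places backward in the alphabet (wrapping around).
Doing the same to "kjytnfunvyaubgy": "dcrmgyngortnuzr".

dcrmgyngortnuzr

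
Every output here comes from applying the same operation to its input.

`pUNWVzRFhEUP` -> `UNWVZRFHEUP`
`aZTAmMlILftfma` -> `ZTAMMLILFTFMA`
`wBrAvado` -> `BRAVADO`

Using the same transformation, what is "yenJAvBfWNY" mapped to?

ENJAVBFWNY

Rule — delete the first character, then convert every letter to uppercase.
Doing the same to "yenJAvBfWNY": "ENJAVBFWNY".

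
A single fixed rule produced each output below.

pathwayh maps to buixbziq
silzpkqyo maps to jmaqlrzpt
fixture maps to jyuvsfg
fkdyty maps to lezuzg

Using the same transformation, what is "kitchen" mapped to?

What's happening: shift every letter 1 place forward in the alphabet (wrapping around), then move the first character to the end.
On "kitchen" that produces "judifol".
(Check on "fixture": → "gjyuvsf" → "jyuvsfg" ✓)

judifol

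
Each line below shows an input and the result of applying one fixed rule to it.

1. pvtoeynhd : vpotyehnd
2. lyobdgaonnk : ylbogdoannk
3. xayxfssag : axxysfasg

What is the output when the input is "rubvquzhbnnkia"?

urvbuqhznbknai

Each output is the input with this applied: swap each adjacent pair of characters (1↔2, 3↔4, ...).
On "rubvquzhbnnkia" that produces "urvbuqhznbknai".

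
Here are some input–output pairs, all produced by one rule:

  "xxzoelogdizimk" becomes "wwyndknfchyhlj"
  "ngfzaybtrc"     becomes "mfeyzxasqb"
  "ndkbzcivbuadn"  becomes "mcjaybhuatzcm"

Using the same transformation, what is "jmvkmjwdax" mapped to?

Looking at the pairs, the operation is to shift every letter 1 place backward in the alphabet (wrapping around).
So "jmvkmjwdax" becomes "ilujlivczw".

ilujlivczw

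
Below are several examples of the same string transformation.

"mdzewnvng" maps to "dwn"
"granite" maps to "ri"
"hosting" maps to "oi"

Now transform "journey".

on

Looking at the pairs, the operation is to keep one character in every 3, starting at position 2 (positions 2nd, 5th, 8th, ...).
Doing the same to "journey": "on".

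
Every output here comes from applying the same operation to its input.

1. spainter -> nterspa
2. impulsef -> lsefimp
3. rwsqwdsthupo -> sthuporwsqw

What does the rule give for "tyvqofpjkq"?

Each output is the input with this applied: swap the front and back halves of the string, then delete the last character.
Starting from "tyvqofpjkq": after the first operation, "fpjkqtyvqo"; after the second, "fpjkqtyvq".

fpjkqtyvq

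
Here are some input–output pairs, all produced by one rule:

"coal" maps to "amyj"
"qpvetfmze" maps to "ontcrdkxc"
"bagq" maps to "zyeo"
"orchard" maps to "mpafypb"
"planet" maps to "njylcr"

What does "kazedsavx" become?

iyxcbqytv

In each case the input is transformed by: shift every letter 2 places backward in the alphabet (wrapping around).
"kazedsavx" → "iyxcbqytv".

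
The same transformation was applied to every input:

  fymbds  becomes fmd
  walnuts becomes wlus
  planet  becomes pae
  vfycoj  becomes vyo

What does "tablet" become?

Looking at the pairs, the operation is to keep every other character starting from the first (positions 1st, 3rd, 5th, ...).
So "tablet" becomes "tbe".

tbe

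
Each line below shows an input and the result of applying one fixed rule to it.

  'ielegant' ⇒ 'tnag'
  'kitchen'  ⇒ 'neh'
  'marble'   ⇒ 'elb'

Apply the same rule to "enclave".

Each output is the input with this applied: take characters alternately from the front and the back (1st, last, 2nd, 2nd-last, ...), then keep every other character starting from the second (positions 2nd, 4th, 6th, ...).
Working it through for "enclave": intermediate "eenvcal", final "eva".

eva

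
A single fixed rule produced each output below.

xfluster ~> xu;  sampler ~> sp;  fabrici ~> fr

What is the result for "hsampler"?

hm

The pattern: move the last 2 characters to the front (rotate right by 2), then keep one character in every 3, starting at position 3 (positions 3rd, 6th, 9th, ...).
Applying both steps to "hsampler": "erhsampl", then "hm".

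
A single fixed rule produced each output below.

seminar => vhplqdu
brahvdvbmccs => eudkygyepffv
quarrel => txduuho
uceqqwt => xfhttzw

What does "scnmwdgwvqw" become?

The rule is to shift every letter 3 places forward in the alphabet (wrapping around).
For "scnmwdgwvqw" the result is "vfqpzgjzytz".

vfqpzgjzytz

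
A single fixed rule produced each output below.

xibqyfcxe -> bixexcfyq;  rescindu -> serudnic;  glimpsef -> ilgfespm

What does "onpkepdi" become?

The pattern: move the first 3 characters to the end (rotate left by 3), then reverse the string.
Doing the same to "onpkepdi": "pnoidpek".
(Check on "rescindu": → "cindures" → "serudnic" ✓)

pnoidpek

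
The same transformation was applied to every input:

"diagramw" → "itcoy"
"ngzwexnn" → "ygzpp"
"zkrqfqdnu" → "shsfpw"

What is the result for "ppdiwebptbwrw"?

The transformation: shift every letter 2 places forward in the alphabet (wrapping around), then delete the first 3 characters.
Doing the same to "ppdiwebptbwrw": "kygdrvdyty".

kygdrvdyty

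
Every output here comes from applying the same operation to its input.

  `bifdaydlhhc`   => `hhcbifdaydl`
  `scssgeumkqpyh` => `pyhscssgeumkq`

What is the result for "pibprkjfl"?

jflpibprk

Each output is the input with this applied: move the last 3 characters to the front (rotate right by 3).
For "pibprkjfl" the result is "jflpibprk".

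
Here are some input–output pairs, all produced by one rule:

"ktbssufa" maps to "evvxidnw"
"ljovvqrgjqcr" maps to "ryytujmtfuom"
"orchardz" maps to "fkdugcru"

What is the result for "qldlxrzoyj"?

goaucrbmto

In each case the input is transformed by: shift every letter 3 places forward in the alphabet (wrapping around), then move the first 2 characters to the end (rotate left by 2).
Starting from "qldlxrzoyj": after the first operation, "togoaucrbm"; after the second, "goaucrbmto".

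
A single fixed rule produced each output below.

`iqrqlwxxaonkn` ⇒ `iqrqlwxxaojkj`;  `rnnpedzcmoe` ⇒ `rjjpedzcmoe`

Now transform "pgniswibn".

pgjiswibj

In each case the input is transformed by: replace every "n" with "j".
On "pgniswibn" that produces "pgjiswibj".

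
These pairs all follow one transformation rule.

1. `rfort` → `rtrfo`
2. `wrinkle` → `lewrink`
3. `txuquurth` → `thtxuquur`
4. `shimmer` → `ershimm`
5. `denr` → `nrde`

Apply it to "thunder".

What's happening: move the last 2 characters to the front (rotate right by 2).
On "thunder" that produces "erthund".

erthund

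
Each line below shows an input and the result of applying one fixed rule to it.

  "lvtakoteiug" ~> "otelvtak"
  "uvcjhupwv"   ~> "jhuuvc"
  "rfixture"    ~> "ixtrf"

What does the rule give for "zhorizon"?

The rule is to delete the last 3 characters, then move the last 3 characters to the front (rotate right by 3).
Working it through for "zhorizon": intermediate "zhori", final "orizh".
(Check on "uvcjhupwv": → "uvcjhu" → "jhuuvc" ✓)

orizh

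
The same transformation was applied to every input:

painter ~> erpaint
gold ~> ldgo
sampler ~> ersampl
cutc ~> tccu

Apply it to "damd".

mdda

Each output is the input with this applied: move the last 2 characters to the front (rotate right by 2).
Doing the same to "damd": "mdda".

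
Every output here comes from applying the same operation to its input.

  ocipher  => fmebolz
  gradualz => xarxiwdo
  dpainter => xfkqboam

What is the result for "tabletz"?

The rule is to move the first 2 characters to the end (rotate left by 2), then shift every letter 3 places backward in the alphabet (wrapping around).
Applying both steps to "tabletz": "bletzta", then "yibqwqx".

yibqwqx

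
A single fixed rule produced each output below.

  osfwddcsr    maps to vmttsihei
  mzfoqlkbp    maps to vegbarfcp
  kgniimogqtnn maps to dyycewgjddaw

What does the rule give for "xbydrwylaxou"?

othmobqneknr

Rule — move the first 2 characters to the end (rotate left by 2), then shift every letter 10 places backward in the alphabet (wrapping around).
Doing the same to "xbydrwylaxou": "othmobqneknr".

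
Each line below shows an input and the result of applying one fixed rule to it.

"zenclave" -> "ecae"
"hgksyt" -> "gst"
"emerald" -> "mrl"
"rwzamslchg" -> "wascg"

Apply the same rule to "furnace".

unc

The rule is to keep every other character starting from the second (positions 2nd, 4th, 6th, ...).
"furnace" → "unc".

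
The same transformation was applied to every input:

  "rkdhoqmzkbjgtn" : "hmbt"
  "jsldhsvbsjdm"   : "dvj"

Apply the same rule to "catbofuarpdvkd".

bupk

Each output is the input with this applied: delete the first 3 characters, then keep one character in every 3, starting at position 1 (positions 1st, 4th, 7th, ...).
Working it through for "catbofuarpdvkd": intermediate "bofuarpdvkd", final "bupk".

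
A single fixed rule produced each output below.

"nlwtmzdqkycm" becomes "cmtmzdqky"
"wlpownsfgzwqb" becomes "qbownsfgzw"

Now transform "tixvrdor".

orvrd

The transformation: delete the first 3 characters, then move the last 2 characters to the front (rotate right by 2).
Applying both steps to "tixvrdor": "vrdor", then "orvrd".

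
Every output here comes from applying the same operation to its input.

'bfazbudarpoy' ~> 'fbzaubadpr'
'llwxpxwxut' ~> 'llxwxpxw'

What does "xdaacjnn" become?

dxaajc

The rule is to delete the last 2 characters, then swap each adjacent pair of characters (1↔2, 3↔4, ...).
Applying both steps to "xdaacjnn": "xdaacj", then "dxaajc".
(Check on "bfazbudarpoy": → "bfazbudarp" → "fbzaubadpr" ✓)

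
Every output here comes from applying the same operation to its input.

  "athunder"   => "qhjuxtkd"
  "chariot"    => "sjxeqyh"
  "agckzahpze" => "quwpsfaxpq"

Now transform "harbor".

xhqehr

In each case the input is transformed by: take characters alternately from the front and the back (1st, last, 2nd, 2nd-last, ...), then shift every letter 10 places backward in the alphabet (wrapping around).
Doing the same to "harbor": "xhqehr".
(Check on "agckzahpze": → "aegzcpkhza" → "quwpsfaxpq" ✓)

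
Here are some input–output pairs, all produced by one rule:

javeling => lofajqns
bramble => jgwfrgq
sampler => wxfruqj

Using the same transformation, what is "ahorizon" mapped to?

sfmtwnet

What's happening: shift every letter 5 places forward in the alphabet (wrapping around), then move the last character to the front.
On "ahorizon": the first step gives "fmtwnets", and the second then gives "sfmtwnet".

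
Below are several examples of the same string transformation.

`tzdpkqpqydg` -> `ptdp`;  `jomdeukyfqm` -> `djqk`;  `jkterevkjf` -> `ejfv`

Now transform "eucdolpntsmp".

The rule is to keep one character in every 3, starting at position 1 (positions 1st, 4th, 7th, ...), then swap each adjacent pair of characters (1↔2, 3↔4, ...).
For "eucdolpntsmp" the result is "desp".

desp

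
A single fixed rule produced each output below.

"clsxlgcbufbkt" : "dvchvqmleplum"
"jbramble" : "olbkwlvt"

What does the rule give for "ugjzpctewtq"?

aqtjzmdogde

Each output is the input with this applied: shift every letter 10 places forward in the alphabet (wrapping around), then swap the first and last characters.
Applying both steps to "ugjzpctewtq": "eqtjzmdogda", then "aqtjzmdogde".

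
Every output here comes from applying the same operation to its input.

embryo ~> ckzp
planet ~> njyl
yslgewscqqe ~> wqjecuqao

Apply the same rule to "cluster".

In each case the input is transformed by: shift every letter 2 places backward in the alphabet (wrapping around), then delete the last 2 characters.
"cluster" → "ajsqrcp" → "ajsqr".

ajsqr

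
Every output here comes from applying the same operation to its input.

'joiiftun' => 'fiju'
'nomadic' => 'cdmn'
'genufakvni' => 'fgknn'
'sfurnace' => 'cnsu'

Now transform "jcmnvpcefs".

cfjmv

What's happening: keep every other character starting from the first (positions 1st, 3rd, 5th, ...), then sort the characters into alphabetical order.
Applying both steps to "jcmnvpcefs": "jmvcf", then "cfjmv".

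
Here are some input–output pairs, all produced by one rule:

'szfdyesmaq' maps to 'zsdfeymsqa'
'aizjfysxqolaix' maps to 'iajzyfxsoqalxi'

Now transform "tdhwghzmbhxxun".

In each case the input is transformed by: swap each adjacent pair of characters (1↔2, 3↔4, ...).
On "tdhwghzmbhxxun" that produces "dtwhhgmzhbxxnu".

dtwhhgmzhbxxnu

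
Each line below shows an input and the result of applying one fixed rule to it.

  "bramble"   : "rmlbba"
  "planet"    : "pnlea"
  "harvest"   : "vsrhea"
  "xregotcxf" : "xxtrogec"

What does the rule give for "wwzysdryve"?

zyywwvsrd

Looking at the pairs, the operation is to delete the last character, then sort the characters into reverse alphabetical order.
For "wwzysdryve" the result is "zyywwvsrd".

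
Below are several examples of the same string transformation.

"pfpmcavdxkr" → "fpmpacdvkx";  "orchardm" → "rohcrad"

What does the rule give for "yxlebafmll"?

The rule is to delete the last character, then swap each adjacent pair of characters (1↔2, 3↔4, ...).
On "yxlebafmll": the first step gives "yxlebafml", and the second then gives "xyelabmfl".

xyelabmfl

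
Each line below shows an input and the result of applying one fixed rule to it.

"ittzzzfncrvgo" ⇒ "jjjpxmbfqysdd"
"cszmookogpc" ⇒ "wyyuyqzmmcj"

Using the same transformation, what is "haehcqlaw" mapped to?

rmavkgrko

What's happening: move the first 3 characters to the end (rotate left by 3), then shift every letter 10 places forward in the alphabet (wrapping around).
Starting from "haehcqlaw": after the first operation, "hcqlawhae"; after the second, "rmavkgrko".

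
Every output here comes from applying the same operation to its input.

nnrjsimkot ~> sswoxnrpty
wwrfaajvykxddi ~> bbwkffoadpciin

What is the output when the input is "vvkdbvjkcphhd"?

aapigaophummi

Each output is the input with this applied: shift every letter 5 places forward in the alphabet (wrapping around).
"vvkdbvjkcphhd" → "aapigaophummi".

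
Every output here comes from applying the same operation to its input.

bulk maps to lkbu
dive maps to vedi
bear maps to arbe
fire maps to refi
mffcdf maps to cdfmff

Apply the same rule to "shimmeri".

Rule — swap the front and back halves of the string.
"shimmeri" → "merishim".

merishim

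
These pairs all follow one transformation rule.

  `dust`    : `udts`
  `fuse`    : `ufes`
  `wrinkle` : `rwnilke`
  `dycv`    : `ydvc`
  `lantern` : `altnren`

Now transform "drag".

rdga

The rule is to swap each adjacent pair of characters (1↔2, 3↔4, ...).
On "drag" that produces "rdga".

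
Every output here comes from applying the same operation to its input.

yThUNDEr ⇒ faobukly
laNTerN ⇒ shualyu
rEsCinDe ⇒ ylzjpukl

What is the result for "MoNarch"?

Looking at the pairs, the operation is to shift every letter 7 places forward in the alphabet (wrapping around), then convert every letter to lowercase.
"MoNarch" → "TvUhyjo" → "tvuhyjo".

tvuhyjo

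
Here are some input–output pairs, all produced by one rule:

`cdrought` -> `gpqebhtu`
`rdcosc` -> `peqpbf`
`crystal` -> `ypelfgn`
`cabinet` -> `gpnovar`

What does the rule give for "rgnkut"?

getaxh

What's happening: shift every letter 13 places forward in the alphabet (wrapping around) — i.e. ROT13, then move the last character to the front.
"rgnkut" → "etaxhg" → "getaxh".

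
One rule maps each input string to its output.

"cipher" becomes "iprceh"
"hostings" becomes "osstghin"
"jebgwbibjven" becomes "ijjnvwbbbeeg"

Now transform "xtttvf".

tvxftt

Each output is the input with this applied: sort the characters into alphabetical order, then swap the front and back halves of the string.
For "xtttvf", step one produces "ftttvx"; step two turns that into "tvxftt".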